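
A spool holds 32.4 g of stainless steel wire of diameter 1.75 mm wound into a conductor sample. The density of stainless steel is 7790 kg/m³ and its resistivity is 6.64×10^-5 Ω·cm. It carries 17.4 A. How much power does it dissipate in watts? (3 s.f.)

ρ = 6.64×10^-5 Ω·cm = 6.64×10^-7 Ω·m
A = π(d/2)² = π(8.7500e-04 m)² = 2.4053e-06 m²
L = m/(density·A) = 0.0324/(7790×2.4053e-06) = 1.729 m
R = ρL/A = (6.64×10^-7)(1.729)/(2.4053e-06) = 0.4774 Ω
P = I²R = (17.4)² × 0.4774 = 145 W

145 W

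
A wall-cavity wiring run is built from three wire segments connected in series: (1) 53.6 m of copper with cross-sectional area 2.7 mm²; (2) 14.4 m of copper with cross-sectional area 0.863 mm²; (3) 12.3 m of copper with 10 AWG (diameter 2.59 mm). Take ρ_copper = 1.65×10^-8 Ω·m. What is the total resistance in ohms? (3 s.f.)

Seg 1: A = 2.7 mm² = 2.700e-06 m²
R_1 = (1.65×10^-8)(53.6)/(2.700e-06) = 0.3276 Ω
Seg 2: A = 0.863 mm² = 8.630e-07 m²
R_2 = (1.65×10^-8)(14.4)/(8.630e-07) = 0.2753 Ω
Seg 3: A = π(2.59/2 mm)² = π(1.2950e-03 m)² = 5.269e-06 m²
R_3 = (1.65×10^-8)(12.3)/(5.269e-06) = 0.03852 Ω
R_total = R_1 + R_2 + R_3 = 0.641 Ω

0.641 Ω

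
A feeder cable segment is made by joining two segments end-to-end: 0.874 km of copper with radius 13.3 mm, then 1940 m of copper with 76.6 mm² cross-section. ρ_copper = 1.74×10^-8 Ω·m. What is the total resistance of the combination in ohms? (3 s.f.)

0.468 Ω

Segment 1: A = πr² = π(1.3300e-02 m)² = 5.557e-04 m²
R₁ = ρL/A = (1.74×10^-8)(874)/(5.557e-04) = 0.02737 Ω
Segment 2: A = 76.6 mm² = 7.660e-05 m²
R₂ = (1.74×10^-8)(1940)/(7.660e-05) = 0.4407 Ω
R = R₁ + R₂ = 0.468 Ω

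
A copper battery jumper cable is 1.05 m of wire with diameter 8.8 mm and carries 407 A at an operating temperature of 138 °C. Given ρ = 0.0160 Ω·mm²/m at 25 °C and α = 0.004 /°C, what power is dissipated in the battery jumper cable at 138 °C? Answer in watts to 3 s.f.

ρ = 0.0160 Ω·mm²/m = 1.60×10^-8 Ω·m
A = π(d/2)² = π(4.4000e-03 m)² = 6.082e-05 m²
R₍25₎ = ρL/A = (1.60×10^-8)(1.05)/(6.082e-05) = 2.762×10^-4 Ω
R₍138₎ = R₍25₎(1 + αΔT) = 2.762×10^-4 × (1 + 0.004×113) = 4.011×10^-4 Ω
P = I²R = (407)² × 4.011×10^-4 = 66.4 W

66.4 W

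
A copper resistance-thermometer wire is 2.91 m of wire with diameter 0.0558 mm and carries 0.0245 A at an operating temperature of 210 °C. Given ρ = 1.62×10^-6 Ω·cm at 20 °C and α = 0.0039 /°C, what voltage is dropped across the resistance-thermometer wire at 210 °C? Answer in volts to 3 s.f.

0.822 V

ρ = 1.62×10^-6 Ω·cm = 1.62×10^-8 Ω·m
A = π(d/2)² = π(2.7900e-05 m)² = 2.445e-09 m²
R₍20₎ = ρL/A = (1.62×10^-8)(2.91)/(2.445e-09) = 19.28 Ω
R₍210₎ = R₍20₎(1 + αΔT) = 19.28 × (1 + 0.0039×190) = 33.56 Ω
V = IR = 0.0245 × 33.56 = 0.822 V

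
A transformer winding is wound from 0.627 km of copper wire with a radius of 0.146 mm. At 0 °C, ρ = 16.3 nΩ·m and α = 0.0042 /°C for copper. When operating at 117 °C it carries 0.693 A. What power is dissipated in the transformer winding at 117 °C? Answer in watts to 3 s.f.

ρ = 16.3 nΩ·m = 1.63×10^-8 Ω·m
A = πr² = π(1.4600e-04 m)² = 6.697e-08 m²
R₍0₎ = ρL/A = (1.63×10^-8)(627)/(6.697e-08) = 152.6 Ω
R₍117₎ = R₍0₎(1 + αΔT) = 152.6 × (1 + 0.0042×117) = 227.6 Ω
P = I²R = (0.693)² × 227.6 = 109 W

109 W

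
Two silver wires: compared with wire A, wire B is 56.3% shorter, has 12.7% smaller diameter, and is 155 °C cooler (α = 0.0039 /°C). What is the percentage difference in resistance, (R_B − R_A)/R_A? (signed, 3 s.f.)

-77.3%

R ∝ ρL/d² with ρ ∝ (1+αΔT), so R_B/R_A = (1 − 56.3/100) × (1 − 12.7/100)⁻² × (1 − 0.0039×155)
= 0.437 × 1.312 × 0.3955 = 0.2268
(R_B − R_A)/R_A = 0.2268 − 1 = -77.3%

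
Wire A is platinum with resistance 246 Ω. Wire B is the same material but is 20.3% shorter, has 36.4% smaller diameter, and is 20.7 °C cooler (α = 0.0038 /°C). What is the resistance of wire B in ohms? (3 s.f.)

447 Ω

R ∝ ρL/d² with ρ ∝ (1+αΔT), so R_B/R_A = (1 − 20.3/100) × (1 − 36.4/100)⁻² × (1 − 0.0038×20.7)
= 0.797 × 2.472 × 0.9213 = 1.815
R_B = 1.815 × 246 = 447 Ω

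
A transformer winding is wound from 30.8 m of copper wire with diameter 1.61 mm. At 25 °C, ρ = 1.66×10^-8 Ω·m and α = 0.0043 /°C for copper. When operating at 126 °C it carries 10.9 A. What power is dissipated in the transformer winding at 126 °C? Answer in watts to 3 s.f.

42.8 W

A = π(d/2)² = π(8.0500e-04 m)² = 2.036e-06 m²
R₍25₎ = ρL/A = (1.66×10^-8)(30.8)/(2.036e-06) = 0.2511 Ω
R₍126₎ = R₍25₎(1 + αΔT) = 0.2511 × (1 + 0.0043×101) = 0.3602 Ω
P = I²R = (10.9)² × 0.3602 = 42.8 W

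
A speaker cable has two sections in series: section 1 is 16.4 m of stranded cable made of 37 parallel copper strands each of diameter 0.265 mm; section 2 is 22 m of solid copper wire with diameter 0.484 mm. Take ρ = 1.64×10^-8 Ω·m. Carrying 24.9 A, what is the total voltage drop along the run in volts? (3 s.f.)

52.1 V

Section 1: A_strand = π(1.3250e-04)² = 5.515e-08 m²; R₁ = ρL/(N·A_s) = (1.64×10^-8)(16.4)/(37×5.515e-08) = 0.1318 Ω
Section 2: A = π(d/2)² = π(2.4200e-04 m)² = 1.840e-07 m²
R₂ = (1.64×10^-8)(22)/(1.840e-07) = 1.961 Ω
R = R₁ + R₂ = 2.093 Ω
V = IR = 24.9 × 2.093 = 52.1 V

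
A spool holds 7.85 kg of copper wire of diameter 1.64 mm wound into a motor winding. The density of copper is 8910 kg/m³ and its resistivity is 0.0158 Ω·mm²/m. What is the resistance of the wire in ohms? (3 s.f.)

ρ = 0.0158 Ω·mm²/m = 1.58×10^-8 Ω·m
A = π(d/2)² = π(8.2000e-04 m)² = 2.1124e-06 m²
L = m/(density·A) = 7.85/(8910×2.1124e-06) = 417.1 m
R = ρL/A = (1.58×10^-8)(417.1)/(2.1124e-06) = 3.12 Ω

3.12 Ω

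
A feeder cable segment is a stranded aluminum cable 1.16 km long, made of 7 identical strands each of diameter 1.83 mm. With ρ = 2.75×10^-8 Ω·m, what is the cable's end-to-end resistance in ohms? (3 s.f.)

1.73 Ω

A_strand = π(9.1500e-04 m)² = 2.630e-06 m²
R_strand = ρL/A = (2.75×10^-8)(1160)/(2.630e-06) = 12.13 Ω
R_total = R_strand/N = 12.13/7 = 1.73 Ω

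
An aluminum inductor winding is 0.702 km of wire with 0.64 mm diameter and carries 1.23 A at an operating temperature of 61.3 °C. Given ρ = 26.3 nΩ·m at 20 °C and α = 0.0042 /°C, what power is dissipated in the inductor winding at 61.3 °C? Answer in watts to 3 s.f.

102 W

ρ = 26.3 nΩ·m = 2.63×10^-8 Ω·m
A = π(d/2)² = π(3.2000e-04 m)² = 3.217e-07 m²
R₍20₎ = ρL/A = (2.63×10^-8)(702)/(3.217e-07) = 57.39 Ω
R₍61.3₎ = R₍20₎(1 + αΔT) = 57.39 × (1 + 0.0042×41.3) = 67.35 Ω
P = I²R = (1.23)² × 67.35 = 102 W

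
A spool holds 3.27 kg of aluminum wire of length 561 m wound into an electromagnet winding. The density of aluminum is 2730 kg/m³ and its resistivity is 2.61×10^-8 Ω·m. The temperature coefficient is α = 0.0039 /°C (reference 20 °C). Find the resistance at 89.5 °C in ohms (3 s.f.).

8.72 Ω

A = m/(density·L) = 3.27/(2730×561) = 2.1351e-06 m²
R = ρL/A = (2.61×10^-8)(561)/(2.1351e-06) = 6.858 Ω
R(89.5 °C) = 6.858 × (1 + 0.0039×69.5) = 8.72 Ω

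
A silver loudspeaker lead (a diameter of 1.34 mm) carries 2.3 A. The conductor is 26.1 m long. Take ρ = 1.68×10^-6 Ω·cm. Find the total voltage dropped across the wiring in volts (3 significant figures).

0.715 V

ρ = 1.68×10^-6 Ω·cm = 1.68×10^-8 Ω·m
A = π(d/2)² = π(6.7000e-04 m)² = 1.410e-06 m²
R = ρL/A = (1.68×10^-8)(26.1)/(1.410e-06) = 0.3109 Ω
V = IR = 2.3 × 0.3109 = 0.715 V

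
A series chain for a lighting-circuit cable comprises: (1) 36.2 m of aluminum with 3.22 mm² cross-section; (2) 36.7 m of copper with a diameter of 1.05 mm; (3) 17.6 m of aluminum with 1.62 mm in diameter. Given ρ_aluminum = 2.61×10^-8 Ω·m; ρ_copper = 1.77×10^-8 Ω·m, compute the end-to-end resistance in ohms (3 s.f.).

1.27 Ω

Seg 1: A = 3.22 mm² = 3.220e-06 m²
R_1 = (2.61×10^-8)(36.2)/(3.220e-06) = 0.2934 Ω
Seg 2: A = π(d/2)² = π(5.2500e-04 m)² = 8.659e-07 m²
R_2 = (1.77×10^-8)(36.7)/(8.659e-07) = 0.7502 Ω
Seg 3: A = π(d/2)² = π(8.1000e-04 m)² = 2.061e-06 m²
R_3 = (2.61×10^-8)(17.6)/(2.061e-06) = 0.2229 Ω
R_total = R_1 + R_2 + R_3 = 1.27 Ω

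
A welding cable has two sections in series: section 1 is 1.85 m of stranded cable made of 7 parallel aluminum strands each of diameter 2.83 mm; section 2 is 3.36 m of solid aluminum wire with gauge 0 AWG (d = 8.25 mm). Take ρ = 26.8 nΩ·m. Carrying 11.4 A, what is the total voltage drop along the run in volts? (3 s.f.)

0.0320 V

ρ = 26.8 nΩ·m = 2.68×10^-8 Ω·m
Section 1: A_strand = π(1.4150e-03)² = 6.290e-06 m²; R₁ = ρL/(N·A_s) = (2.68×10^-8)(1.85)/(7×6.290e-06) = 0.001126 Ω
Section 2: A = π(8.25/2 mm)² = π(4.1250e-03 m)² = 5.346e-05 m²
R₂ = (2.68×10^-8)(3.36)/(5.346e-05) = 0.001685 Ω
R = R₁ + R₂ = 0.002811 Ω
V = IR = 11.4 × 0.002811 = 0.0320 V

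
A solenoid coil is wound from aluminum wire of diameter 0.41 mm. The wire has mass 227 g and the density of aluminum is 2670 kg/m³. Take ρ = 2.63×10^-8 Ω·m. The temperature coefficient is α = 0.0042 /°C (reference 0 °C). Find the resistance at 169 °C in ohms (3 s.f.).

219 Ω

A = π(d/2)² = π(2.0500e-04 m)² = 1.3203e-07 m²
L = m/(density·A) = 0.227/(2670×1.3203e-07) = 644 m
R = ρL/A = (2.63×10^-8)(644)/(1.3203e-07) = 128.3 Ω
R(169 °C) = 128.3 × (1 + 0.0042×169) = 219 Ω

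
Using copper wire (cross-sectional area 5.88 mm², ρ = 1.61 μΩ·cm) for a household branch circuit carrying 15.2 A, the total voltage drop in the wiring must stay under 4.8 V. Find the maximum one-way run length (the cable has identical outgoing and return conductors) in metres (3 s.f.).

ρ = 1.61 μΩ·cm = 1.61×10^-8 Ω·m
A = 5.88 mm² = 5.880e-06 m²
L_max = V_max·A/(2·ρI) = (4.8)(5.880e-06)/(2×1.61×10^-8×15.2) = 57.7 m

57.7 m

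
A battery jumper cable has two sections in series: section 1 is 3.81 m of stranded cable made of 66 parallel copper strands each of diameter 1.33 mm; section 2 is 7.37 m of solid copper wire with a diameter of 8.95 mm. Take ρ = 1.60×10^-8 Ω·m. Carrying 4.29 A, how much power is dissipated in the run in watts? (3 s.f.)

0.0467 W

Section 1: A_strand = π(6.6500e-04)² = 1.389e-06 m²; R₁ = ρL/(N·A_s) = (1.60×10^-8)(3.81)/(66×1.389e-06) = 6.648×10^-4 Ω
Section 2: A = π(d/2)² = π(4.4750e-03 m)² = 6.291e-05 m²
R₂ = (1.60×10^-8)(7.37)/(6.291e-05) = 0.001874 Ω
R = R₁ + R₂ = 0.002539 Ω
P = I²R = (4.29)² × 0.002539 = 0.0467 W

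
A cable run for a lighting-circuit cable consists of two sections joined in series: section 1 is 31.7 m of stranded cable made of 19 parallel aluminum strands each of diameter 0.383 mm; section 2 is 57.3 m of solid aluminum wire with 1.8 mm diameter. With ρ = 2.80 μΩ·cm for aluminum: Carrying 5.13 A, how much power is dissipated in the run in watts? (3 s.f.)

ρ = 2.80 μΩ·cm = 2.80×10^-8 Ω·m
Section 1: A_strand = π(1.9150e-04)² = 1.152e-07 m²; R₁ = ρL/(N·A_s) = (2.80×10^-8)(31.7)/(19×1.152e-07) = 0.4055 Ω
Section 2: A = π(d/2)² = π(9.0000e-04 m)² = 2.545e-06 m²
R₂ = (2.80×10^-8)(57.3)/(2.545e-06) = 0.6305 Ω
R = R₁ + R₂ = 1.036 Ω
P = I²R = (5.13)² × 1.036 = 27.3 W

27.3 W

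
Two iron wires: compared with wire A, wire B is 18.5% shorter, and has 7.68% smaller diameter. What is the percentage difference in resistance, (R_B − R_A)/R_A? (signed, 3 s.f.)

R ∝ L/d², so R_B/R_A = (1 − 18.5/100) × (1 − 7.68/100)⁻²
= 0.815 × 1.173 = 0.9562
(R_B − R_A)/R_A = 0.9562 − 1 = -4.38%

-4.38%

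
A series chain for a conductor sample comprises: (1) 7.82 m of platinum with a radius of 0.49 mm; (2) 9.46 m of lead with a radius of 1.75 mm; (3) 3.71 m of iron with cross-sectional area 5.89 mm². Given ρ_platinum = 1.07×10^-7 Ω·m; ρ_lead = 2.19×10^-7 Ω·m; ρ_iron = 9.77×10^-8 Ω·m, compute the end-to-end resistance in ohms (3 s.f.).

Seg 1: A = πr² = π(4.9000e-04 m)² = 7.543e-07 m²
R_1 = (1.07×10^-7)(7.82)/(7.543e-07) = 1.109 Ω
Seg 2: A = πr² = π(1.7500e-03 m)² = 9.621e-06 m²
R_2 = (2.19×10^-7)(9.46)/(9.621e-06) = 0.2153 Ω
Seg 3: A = 5.89 mm² = 5.890e-06 m²
R_3 = (9.77×10^-8)(3.71)/(5.890e-06) = 0.06154 Ω
R_total = R_1 + R_2 + R_3 = 1.39 Ω

1.39 Ω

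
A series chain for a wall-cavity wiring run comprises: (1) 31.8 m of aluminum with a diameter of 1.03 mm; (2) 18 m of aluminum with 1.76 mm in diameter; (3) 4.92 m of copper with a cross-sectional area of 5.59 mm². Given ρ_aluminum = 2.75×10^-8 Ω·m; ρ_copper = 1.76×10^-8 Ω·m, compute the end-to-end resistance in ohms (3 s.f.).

Seg 1: A = π(d/2)² = π(5.1500e-04 m)² = 8.332e-07 m²
R_1 = (2.75×10^-8)(31.8)/(8.332e-07) = 1.05 Ω
Seg 2: A = π(d/2)² = π(8.8000e-04 m)² = 2.433e-06 m²
R_2 = (2.75×10^-8)(18)/(2.433e-06) = 0.2035 Ω
Seg 3: A = 5.59 mm² = 5.590e-06 m²
R_3 = (1.76×10^-8)(4.92)/(5.590e-06) = 0.01549 Ω
R_total = R_1 + R_2 + R_3 = 1.27 Ω

1.27 Ω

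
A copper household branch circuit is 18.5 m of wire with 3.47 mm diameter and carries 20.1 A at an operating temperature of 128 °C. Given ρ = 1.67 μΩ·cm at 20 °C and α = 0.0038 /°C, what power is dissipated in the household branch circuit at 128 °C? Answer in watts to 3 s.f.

ρ = 1.67 μΩ·cm = 1.67×10^-8 Ω·m
A = π(d/2)² = π(1.7350e-03 m)² = 9.457e-06 m²
R₍20₎ = ρL/A = (1.67×10^-8)(18.5)/(9.457e-06) = 0.03267 Ω
R₍128₎ = R₍20₎(1 + αΔT) = 0.03267 × (1 + 0.0038×108) = 0.04608 Ω
P = I²R = (20.1)² × 0.04608 = 18.6 W

18.6 W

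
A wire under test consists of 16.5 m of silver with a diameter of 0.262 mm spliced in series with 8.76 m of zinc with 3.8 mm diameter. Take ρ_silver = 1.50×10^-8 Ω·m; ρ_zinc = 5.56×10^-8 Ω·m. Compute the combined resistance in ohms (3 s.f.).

Segment 1: A = π(d/2)² = π(1.3100e-04 m)² = 5.391e-08 m²
R₁ = ρL/A = (1.50×10^-8)(16.5)/(5.391e-08) = 4.591 Ω
Segment 2: A = π(d/2)² = π(1.9000e-03 m)² = 1.134e-05 m²
R₂ = (5.56×10^-8)(8.76)/(1.134e-05) = 0.04295 Ω
R = R₁ + R₂ = 4.63 Ω

4.63 Ω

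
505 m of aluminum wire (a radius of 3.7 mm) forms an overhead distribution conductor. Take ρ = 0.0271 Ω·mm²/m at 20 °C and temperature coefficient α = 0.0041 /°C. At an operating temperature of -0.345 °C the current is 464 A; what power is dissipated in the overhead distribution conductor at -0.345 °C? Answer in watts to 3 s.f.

62800 W

ρ = 0.0271 Ω·mm²/m = 2.71×10^-8 Ω·m
A = πr² = π(3.7000e-03 m)² = 4.301e-05 m²
R₍20₎ = ρL/A = (2.71×10^-8)(505)/(4.301e-05) = 0.3182 Ω
R₍-0.345₎ = R₍20₎(1 + αΔT) = 0.3182 × (1 + 0.0041×-20.3) = 0.2917 Ω
P = I²R = (464)² × 0.2917 = 62800 W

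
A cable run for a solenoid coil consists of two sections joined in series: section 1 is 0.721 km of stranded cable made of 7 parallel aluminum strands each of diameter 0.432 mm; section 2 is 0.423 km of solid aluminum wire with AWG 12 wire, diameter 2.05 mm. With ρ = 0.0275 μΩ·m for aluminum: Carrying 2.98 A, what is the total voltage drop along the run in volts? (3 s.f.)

ρ = 0.0275 μΩ·m = 2.75×10^-8 Ω·m
Section 1: A_strand = π(2.1600e-04)² = 1.466e-07 m²; R₁ = ρL/(N·A_s) = (2.75×10^-8)(721)/(7×1.466e-07) = 19.32 Ω
Section 2: A = π(2.05/2 mm)² = π(1.0250e-03 m)² = 3.301e-06 m²
R₂ = (2.75×10^-8)(423)/(3.301e-06) = 3.524 Ω
R = R₁ + R₂ = 22.85 Ω
V = IR = 2.98 × 22.85 = 68.1 V

68.1 V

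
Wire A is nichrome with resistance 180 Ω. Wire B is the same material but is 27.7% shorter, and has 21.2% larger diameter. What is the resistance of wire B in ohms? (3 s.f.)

R ∝ L/d², so R_B/R_A = (1 − 27.7/100) × (1 + 21.2/100)⁻²
= 0.723 × 0.6808 = 0.4922
R_B = 0.4922 × 180 = 88.6 Ω

88.6 Ω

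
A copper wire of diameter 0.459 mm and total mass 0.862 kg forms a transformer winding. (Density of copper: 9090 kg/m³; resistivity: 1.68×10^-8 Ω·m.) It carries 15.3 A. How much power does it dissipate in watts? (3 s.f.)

A = π(d/2)² = π(2.2950e-04 m)² = 1.6547e-07 m²
L = m/(density·A) = 0.862/(9090×1.6547e-07) = 573.1 m
R = ρL/A = (1.68×10^-8)(573.1)/(1.6547e-07) = 58.19 Ω
P = I²R = (15.3)² × 58.19 = 13600 W

13600 W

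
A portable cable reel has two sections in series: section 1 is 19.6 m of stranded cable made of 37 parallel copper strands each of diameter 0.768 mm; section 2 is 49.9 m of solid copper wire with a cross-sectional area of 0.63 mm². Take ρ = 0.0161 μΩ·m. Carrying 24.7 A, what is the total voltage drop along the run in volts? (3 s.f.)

ρ = 0.0161 μΩ·m = 1.61×10^-8 Ω·m
Section 1: A_strand = π(3.8400e-04)² = 4.632e-07 m²; R₁ = ρL/(N·A_s) = (1.61×10^-8)(19.6)/(37×4.632e-07) = 0.01841 Ω
Section 2: A = 0.63 mm² = 6.300e-07 m²
R₂ = (1.61×10^-8)(49.9)/(6.300e-07) = 1.275 Ω
R = R₁ + R₂ = 1.294 Ω
V = IR = 24.7 × 1.294 = 32.0 V

32.0 V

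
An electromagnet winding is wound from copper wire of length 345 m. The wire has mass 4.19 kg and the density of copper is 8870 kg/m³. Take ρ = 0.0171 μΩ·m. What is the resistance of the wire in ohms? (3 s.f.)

4.31 Ω

ρ = 0.0171 μΩ·m = 1.71×10^-8 Ω·m
A = m/(density·L) = 4.19/(8870×345) = 1.3692e-06 m²
R = ρL/A = (1.71×10^-8)(345)/(1.3692e-06) = 4.31 Ω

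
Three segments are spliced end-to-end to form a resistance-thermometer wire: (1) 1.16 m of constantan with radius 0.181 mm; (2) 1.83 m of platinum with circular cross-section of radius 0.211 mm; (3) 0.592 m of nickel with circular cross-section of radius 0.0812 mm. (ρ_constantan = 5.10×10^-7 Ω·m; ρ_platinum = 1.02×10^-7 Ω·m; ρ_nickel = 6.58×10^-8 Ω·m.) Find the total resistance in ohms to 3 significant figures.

8.96 Ω

Seg 1: A = πr² = π(1.8100e-04 m)² = 1.029e-07 m²
R_1 = (5.10×10^-7)(1.16)/(1.029e-07) = 5.748 Ω
Seg 2: A = πr² = π(2.1100e-04 m)² = 1.399e-07 m²
R_2 = (1.02×10^-7)(1.83)/(1.399e-07) = 1.335 Ω
Seg 3: A = πr² = π(8.1200e-05 m)² = 2.071e-08 m²
R_3 = (6.58×10^-8)(0.592)/(2.071e-08) = 1.881 Ω
R_total = R_1 + R_2 + R_3 = 8.96 Ω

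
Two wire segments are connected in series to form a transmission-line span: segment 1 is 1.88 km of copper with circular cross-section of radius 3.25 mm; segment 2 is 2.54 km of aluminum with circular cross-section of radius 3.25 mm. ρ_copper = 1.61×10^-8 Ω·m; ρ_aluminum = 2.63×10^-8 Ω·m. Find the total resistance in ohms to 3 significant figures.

Segment 1: A = πr² = π(3.2500e-03 m)² = 3.318e-05 m²
R₁ = ρL/A = (1.61×10^-8)(1880)/(3.318e-05) = 0.9122 Ω
R₂ = (2.63×10^-8)(2540)/(3.318e-05) = 2.013 Ω
R = R₁ + R₂ = 2.93 Ω

2.93 Ω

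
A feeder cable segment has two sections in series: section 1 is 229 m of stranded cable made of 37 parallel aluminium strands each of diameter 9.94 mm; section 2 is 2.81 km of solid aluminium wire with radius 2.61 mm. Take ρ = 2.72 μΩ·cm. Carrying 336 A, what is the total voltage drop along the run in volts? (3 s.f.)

1200 V

ρ = 2.72 μΩ·cm = 2.72×10^-8 Ω·m
Section 1: A_strand = π(4.9700e-03)² = 7.760e-05 m²; R₁ = ρL/(N·A_s) = (2.72×10^-8)(229)/(37×7.760e-05) = 0.002169 Ω
Section 2: A = πr² = π(2.6100e-03 m)² = 2.140e-05 m²
R₂ = (2.72×10^-8)(2810)/(2.140e-05) = 3.571 Ω
R = R₁ + R₂ = 3.574 Ω
V = IR = 336 × 3.574 = 1200 V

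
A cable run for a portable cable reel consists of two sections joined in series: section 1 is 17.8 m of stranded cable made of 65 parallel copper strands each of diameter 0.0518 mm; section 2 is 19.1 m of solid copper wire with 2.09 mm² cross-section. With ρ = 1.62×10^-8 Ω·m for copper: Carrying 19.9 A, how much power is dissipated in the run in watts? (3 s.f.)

892 W

Section 1: A_strand = π(2.5900e-05)² = 2.107e-09 m²; R₁ = ρL/(N·A_s) = (1.62×10^-8)(17.8)/(65×2.107e-09) = 2.105 Ω
Section 2: A = 2.09 mm² = 2.090e-06 m²
R₂ = (1.62×10^-8)(19.1)/(2.090e-06) = 0.148 Ω
R = R₁ + R₂ = 2.253 Ω
P = I²R = (19.9)² × 2.253 = 892 W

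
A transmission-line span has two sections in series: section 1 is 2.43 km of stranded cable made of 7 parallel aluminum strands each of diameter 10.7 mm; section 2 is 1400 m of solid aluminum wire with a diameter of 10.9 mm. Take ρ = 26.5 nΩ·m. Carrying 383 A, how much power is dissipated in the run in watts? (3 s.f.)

ρ = 26.5 nΩ·m = 2.65×10^-8 Ω·m
Section 1: A_strand = π(5.3500e-03)² = 8.992e-05 m²; R₁ = ρL/(N·A_s) = (2.65×10^-8)(2430)/(7×8.992e-05) = 0.1023 Ω
Section 2: A = π(d/2)² = π(5.4500e-03 m)² = 9.331e-05 m²
R₂ = (2.65×10^-8)(1400)/(9.331e-05) = 0.3976 Ω
R = R₁ + R₂ = 0.4999 Ω
P = I²R = (383)² × 0.4999 = 73300 W

73300 W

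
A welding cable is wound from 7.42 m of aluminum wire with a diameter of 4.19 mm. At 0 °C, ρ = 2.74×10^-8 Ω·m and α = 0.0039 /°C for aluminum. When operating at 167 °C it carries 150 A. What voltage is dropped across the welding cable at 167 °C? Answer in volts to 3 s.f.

3.65 V

A = π(d/2)² = π(2.0950e-03 m)² = 1.379e-05 m²
R₍0₎ = ρL/A = (2.74×10^-8)(7.42)/(1.379e-05) = 0.01474 Ω
R₍167₎ = R₍0₎(1 + αΔT) = 0.01474 × (1 + 0.0039×167) = 0.02435 Ω
V = IR = 150 × 0.02435 = 3.65 V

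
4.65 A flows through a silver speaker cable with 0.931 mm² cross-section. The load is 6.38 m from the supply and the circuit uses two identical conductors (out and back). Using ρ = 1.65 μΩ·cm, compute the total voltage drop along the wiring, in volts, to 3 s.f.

1.05 V

ρ = 1.65 μΩ·cm = 1.65×10^-8 Ω·m
A = 0.931 mm² = 9.310e-07 m²
Total conductor length (both ways) L = 2 × 6.38 = 12.76 m
R = ρL/A = (1.65×10^-8)(12.76)/(9.310e-07) = 0.2261 Ω
V = IR = 4.65 × 0.2261 = 1.05 V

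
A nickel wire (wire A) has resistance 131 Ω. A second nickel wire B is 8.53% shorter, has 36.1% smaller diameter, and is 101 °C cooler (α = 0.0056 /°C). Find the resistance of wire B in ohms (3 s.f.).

R ∝ ρL/d² with ρ ∝ (1+αΔT), so R_B/R_A = (1 − 8.53/100) × (1 − 36.1/100)⁻² × (1 − 0.0056×101)
= 0.9147 × 2.449 × 0.4344 = 0.9731
R_B = 0.9731 × 131 = 127 Ω

127 Ω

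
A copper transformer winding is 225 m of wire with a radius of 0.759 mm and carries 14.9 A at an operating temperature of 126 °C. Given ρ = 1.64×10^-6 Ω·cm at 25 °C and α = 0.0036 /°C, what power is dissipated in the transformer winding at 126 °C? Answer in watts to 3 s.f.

617 W

ρ = 1.64×10^-6 Ω·cm = 1.64×10^-8 Ω·m
A = πr² = π(7.5900e-04 m)² = 1.810e-06 m²
R₍25₎ = ρL/A = (1.64×10^-8)(225)/(1.810e-06) = 2.039 Ω
R₍126₎ = R₍25₎(1 + αΔT) = 2.039 × (1 + 0.0036×101) = 2.78 Ω
P = I²R = (14.9)² × 2.78 = 617 W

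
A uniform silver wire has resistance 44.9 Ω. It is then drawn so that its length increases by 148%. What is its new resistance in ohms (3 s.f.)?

k = 1 + 148/100 = 2.48; volume constant ⇒ A' = A/k, so R' = k²R.
R' = 6.15 × 44.9 = 276 Ω

276 Ω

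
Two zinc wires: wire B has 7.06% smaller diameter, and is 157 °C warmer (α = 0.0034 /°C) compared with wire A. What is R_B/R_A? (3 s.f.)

1.78

R ∝ ρL/d² with ρ ∝ (1+αΔT), so R_B/R_A = (1 − 7.06/100)⁻² × (1 + 0.0034×157)
= 1.158 × 1.534 = 1.78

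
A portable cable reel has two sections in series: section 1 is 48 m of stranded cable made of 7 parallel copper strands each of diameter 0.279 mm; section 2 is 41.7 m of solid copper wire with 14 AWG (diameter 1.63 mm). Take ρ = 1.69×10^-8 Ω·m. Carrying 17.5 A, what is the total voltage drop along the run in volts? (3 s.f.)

39.1 V

Section 1: A_strand = π(1.3950e-04)² = 6.114e-08 m²; R₁ = ρL/(N·A_s) = (1.69×10^-8)(48)/(7×6.114e-08) = 1.896 Ω
Section 2: A = π(1.63/2 mm)² = π(8.1500e-04 m)² = 2.087e-06 m²
R₂ = (1.69×10^-8)(41.7)/(2.087e-06) = 0.3377 Ω
R = R₁ + R₂ = 2.233 Ω
V = IR = 17.5 × 2.233 = 39.1 V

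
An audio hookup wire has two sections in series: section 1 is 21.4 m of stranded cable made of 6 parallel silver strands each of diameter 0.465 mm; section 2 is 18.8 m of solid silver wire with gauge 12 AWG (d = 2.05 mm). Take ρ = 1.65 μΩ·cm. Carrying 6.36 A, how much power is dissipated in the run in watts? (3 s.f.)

ρ = 1.65 μΩ·cm = 1.65×10^-8 Ω·m
Section 1: A_strand = π(2.3250e-04)² = 1.698e-07 m²; R₁ = ρL/(N·A_s) = (1.65×10^-8)(21.4)/(6×1.698e-07) = 0.3465 Ω
Section 2: A = π(2.05/2 mm)² = π(1.0250e-03 m)² = 3.301e-06 m²
R₂ = (1.65×10^-8)(18.8)/(3.301e-06) = 0.09398 Ω
R = R₁ + R₂ = 0.4405 Ω
P = I²R = (6.36)² × 0.4405 = 17.8 W

17.8 W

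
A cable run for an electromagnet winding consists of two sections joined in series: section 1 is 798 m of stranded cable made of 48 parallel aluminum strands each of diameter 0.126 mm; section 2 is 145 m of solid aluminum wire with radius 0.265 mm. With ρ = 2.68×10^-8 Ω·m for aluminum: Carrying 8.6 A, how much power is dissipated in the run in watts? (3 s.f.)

Section 1: A_strand = π(6.3000e-05)² = 1.247e-08 m²; R₁ = ρL/(N·A_s) = (2.68×10^-8)(798)/(48×1.247e-08) = 35.73 Ω
Section 2: A = πr² = π(2.6500e-04 m)² = 2.206e-07 m²
R₂ = (2.68×10^-8)(145)/(2.206e-07) = 17.61 Ω
R = R₁ + R₂ = 53.35 Ω
P = I²R = (8.6)² × 53.35 = 3950 W

3950 W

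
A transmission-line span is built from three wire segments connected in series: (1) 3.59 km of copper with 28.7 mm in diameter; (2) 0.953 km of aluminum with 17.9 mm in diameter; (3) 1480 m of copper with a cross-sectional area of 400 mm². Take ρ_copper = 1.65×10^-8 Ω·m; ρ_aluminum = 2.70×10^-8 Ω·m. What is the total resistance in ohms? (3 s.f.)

0.255 Ω

Seg 1: A = π(d/2)² = π(1.4350e-02 m)² = 6.469e-04 m²
R_1 = (1.65×10^-8)(3590)/(6.469e-04) = 0.09156 Ω
Seg 2: A = π(d/2)² = π(8.9500e-03 m)² = 2.516e-04 m²
R_2 = (2.70×10^-8)(953)/(2.516e-04) = 0.1022 Ω
Seg 3: A = 400 mm² = 4.000e-04 m²
R_3 = (1.65×10^-8)(1480)/(4.000e-04) = 0.06105 Ω
R_total = R_1 + R_2 + R_3 = 0.255 Ω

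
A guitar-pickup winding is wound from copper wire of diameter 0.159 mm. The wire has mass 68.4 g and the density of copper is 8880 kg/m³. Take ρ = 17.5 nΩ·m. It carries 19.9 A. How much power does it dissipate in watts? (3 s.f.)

1.35×10^5 W

ρ = 17.5 nΩ·m = 1.75×10^-8 Ω·m
A = π(d/2)² = π(7.9500e-05 m)² = 1.9856e-08 m²
L = m/(density·A) = 0.0684/(8880×1.9856e-08) = 387.9 m
R = ρL/A = (1.75×10^-8)(387.9)/(1.9856e-08) = 341.9 Ω
P = I²R = (19.9)² × 341.9 = 1.35×10^5 W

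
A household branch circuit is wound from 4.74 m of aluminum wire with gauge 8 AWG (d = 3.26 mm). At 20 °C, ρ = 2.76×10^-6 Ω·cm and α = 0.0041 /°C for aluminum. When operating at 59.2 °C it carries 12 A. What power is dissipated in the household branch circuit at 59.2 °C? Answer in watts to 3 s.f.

ρ = 2.76×10^-6 Ω·cm = 2.76×10^-8 Ω·m
A = π(3.26/2 mm)² = π(1.6300e-03 m)² = 8.347e-06 m²
R₍20₎ = ρL/A = (2.76×10^-8)(4.74)/(8.347e-06) = 0.01567 Ω
R₍59.2₎ = R₍20₎(1 + αΔT) = 0.01567 × (1 + 0.0041×39.2) = 0.01819 Ω
P = I²R = (12)² × 0.01819 = 2.62 W

2.62 W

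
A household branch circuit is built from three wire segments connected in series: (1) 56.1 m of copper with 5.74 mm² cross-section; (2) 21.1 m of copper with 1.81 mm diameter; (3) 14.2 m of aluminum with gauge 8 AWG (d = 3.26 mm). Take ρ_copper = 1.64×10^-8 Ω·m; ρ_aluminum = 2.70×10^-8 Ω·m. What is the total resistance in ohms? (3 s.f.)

0.341 Ω

Seg 1: A = 5.74 mm² = 5.740e-06 m²
R_1 = (1.64×10^-8)(56.1)/(5.740e-06) = 0.1603 Ω
Seg 2: A = π(d/2)² = π(9.0500e-04 m)² = 2.573e-06 m²
R_2 = (1.64×10^-8)(21.1)/(2.573e-06) = 0.1345 Ω
Seg 3: A = π(3.26/2 mm)² = π(1.6300e-03 m)² = 8.347e-06 m²
R_3 = (2.70×10^-8)(14.2)/(8.347e-06) = 0.04593 Ω
R_total = R_1 + R_2 + R_3 = 0.341 Ω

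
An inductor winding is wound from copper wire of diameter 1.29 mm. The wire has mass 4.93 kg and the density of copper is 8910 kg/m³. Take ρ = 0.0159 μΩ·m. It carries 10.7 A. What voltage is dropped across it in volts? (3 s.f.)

55.1 V

ρ = 0.0159 μΩ·m = 1.59×10^-8 Ω·m
A = π(d/2)² = π(6.4500e-04 m)² = 1.3070e-06 m²
L = m/(density·A) = 4.93/(8910×1.3070e-06) = 423.4 m
R = ρL/A = (1.59×10^-8)(423.4)/(1.3070e-06) = 5.15 Ω
V = IR = 10.7 × 5.15 = 55.1 V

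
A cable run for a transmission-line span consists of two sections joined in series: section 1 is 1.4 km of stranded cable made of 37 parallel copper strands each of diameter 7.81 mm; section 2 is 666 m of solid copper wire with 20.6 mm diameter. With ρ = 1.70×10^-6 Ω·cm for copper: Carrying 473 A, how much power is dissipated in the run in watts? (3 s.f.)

ρ = 1.70×10^-6 Ω·cm = 1.70×10^-8 Ω·m
Section 1: A_strand = π(3.9050e-03)² = 4.791e-05 m²; R₁ = ρL/(N·A_s) = (1.70×10^-8)(1400)/(37×4.791e-05) = 0.01343 Ω
Section 2: A = π(d/2)² = π(1.0300e-02 m)² = 3.333e-04 m²
R₂ = (1.70×10^-8)(666)/(3.333e-04) = 0.03397 Ω
R = R₁ + R₂ = 0.0474 Ω
P = I²R = (473)² × 0.0474 = 10600 W

10600 W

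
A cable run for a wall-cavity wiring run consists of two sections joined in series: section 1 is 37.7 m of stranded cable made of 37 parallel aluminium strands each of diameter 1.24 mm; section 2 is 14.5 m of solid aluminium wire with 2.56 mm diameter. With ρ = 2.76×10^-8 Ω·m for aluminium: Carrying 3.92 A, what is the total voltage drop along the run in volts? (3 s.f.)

Section 1: A_strand = π(6.2000e-04)² = 1.208e-06 m²; R₁ = ρL/(N·A_s) = (2.76×10^-8)(37.7)/(37×1.208e-06) = 0.02329 Ω
Section 2: A = π(d/2)² = π(1.2800e-03 m)² = 5.147e-06 m²
R₂ = (2.76×10^-8)(14.5)/(5.147e-06) = 0.07775 Ω
R = R₁ + R₂ = 0.101 Ω
V = IR = 3.92 × 0.101 = 0.396 V

0.396 V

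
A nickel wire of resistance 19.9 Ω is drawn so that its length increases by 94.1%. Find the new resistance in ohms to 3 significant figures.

75.0 Ω

k = 1 + 94.1/100 = 1.941; volume constant ⇒ A' = A/k, so R' = k²R.
R' = 3.767 × 19.9 = 75.0 Ω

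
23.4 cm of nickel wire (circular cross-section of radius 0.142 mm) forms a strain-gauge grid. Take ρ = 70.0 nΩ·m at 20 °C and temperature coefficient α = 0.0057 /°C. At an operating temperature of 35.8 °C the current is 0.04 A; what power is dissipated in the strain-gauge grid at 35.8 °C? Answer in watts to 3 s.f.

ρ = 70.0 nΩ·m = 7.00×10^-8 Ω·m
A = πr² = π(1.4200e-04 m)² = 6.335e-08 m²
R₍20₎ = ρL/A = (7.00×10^-8)(0.234)/(6.335e-08) = 0.2586 Ω
R₍35.8₎ = R₍20₎(1 + αΔT) = 0.2586 × (1 + 0.0057×15.8) = 0.2819 Ω
P = I²R = (0.04)² × 0.2819 = 4.51×10^-4 W

4.51×10^-4 W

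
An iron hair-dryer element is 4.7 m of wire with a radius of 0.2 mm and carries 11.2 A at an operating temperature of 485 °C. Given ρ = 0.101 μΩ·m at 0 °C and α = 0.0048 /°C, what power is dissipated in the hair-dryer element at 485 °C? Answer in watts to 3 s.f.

1580 W

ρ = 0.101 μΩ·m = 1.01×10^-7 Ω·m
A = πr² = π(2.0000e-04 m)² = 1.257e-07 m²
R₍0₎ = ρL/A = (1.01×10^-7)(4.7)/(1.257e-07) = 3.778 Ω
R₍485₎ = R₍0₎(1 + αΔT) = 3.778 × (1 + 0.0048×485) = 12.57 Ω
P = I²R = (11.2)² × 12.57 = 1580 W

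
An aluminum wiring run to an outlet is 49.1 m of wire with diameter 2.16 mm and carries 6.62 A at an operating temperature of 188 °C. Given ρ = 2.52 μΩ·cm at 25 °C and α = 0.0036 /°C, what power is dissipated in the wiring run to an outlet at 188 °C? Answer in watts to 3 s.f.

ρ = 2.52 μΩ·cm = 2.52×10^-8 Ω·m
A = π(d/2)² = π(1.0800e-03 m)² = 3.664e-06 m²
R₍25₎ = ρL/A = (2.52×10^-8)(49.1)/(3.664e-06) = 0.3377 Ω
R₍188₎ = R₍25₎(1 + αΔT) = 0.3377 × (1 + 0.0036×163) = 0.5358 Ω
P = I²R = (6.62)² × 0.5358 = 23.5 W

23.5 W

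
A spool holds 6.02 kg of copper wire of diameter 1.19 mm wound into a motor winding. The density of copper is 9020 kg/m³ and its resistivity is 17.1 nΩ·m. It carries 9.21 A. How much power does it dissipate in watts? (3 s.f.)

ρ = 17.1 nΩ·m = 1.71×10^-8 Ω·m
A = π(d/2)² = π(5.9500e-04 m)² = 1.1122e-06 m²
L = m/(density·A) = 6.02/(9020×1.1122e-06) = 600.1 m
R = ρL/A = (1.71×10^-8)(600.1)/(1.1122e-06) = 9.226 Ω
P = I²R = (9.21)² × 9.226 = 783 W

783 W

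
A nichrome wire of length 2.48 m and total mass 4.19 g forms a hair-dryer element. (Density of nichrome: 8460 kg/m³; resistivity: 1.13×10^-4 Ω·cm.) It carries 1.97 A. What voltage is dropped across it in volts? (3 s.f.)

27.6 V

ρ = 1.13×10^-4 Ω·cm = 1.13×10^-6 Ω·m
A = m/(density·L) = 0.00419/(8460×2.48) = 1.9971e-07 m²
R = ρL/A = (1.13×10^-6)(2.48)/(1.9971e-07) = 14.03 Ω
V = IR = 1.97 × 14.03 = 27.6 V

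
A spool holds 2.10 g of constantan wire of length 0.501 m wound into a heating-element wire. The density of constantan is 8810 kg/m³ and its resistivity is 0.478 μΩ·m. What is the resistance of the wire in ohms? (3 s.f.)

0.503 Ω

ρ = 0.478 μΩ·m = 4.78×10^-7 Ω·m
A = m/(density·L) = 0.0021/(8810×0.501) = 4.7578e-07 m²
R = ρL/A = (4.78×10^-7)(0.501)/(4.7578e-07) = 0.503 Ω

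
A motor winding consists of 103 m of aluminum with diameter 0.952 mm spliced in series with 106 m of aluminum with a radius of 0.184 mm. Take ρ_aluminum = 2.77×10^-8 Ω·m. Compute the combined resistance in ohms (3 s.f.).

Segment 1: A = π(d/2)² = π(4.7600e-04 m)² = 7.118e-07 m²
R₁ = ρL/A = (2.77×10^-8)(103)/(7.118e-07) = 4.008 Ω
Segment 2: A = πr² = π(1.8400e-04 m)² = 1.064e-07 m²
R₂ = (2.77×10^-8)(106)/(1.064e-07) = 27.61 Ω
R = R₁ + R₂ = 31.6 Ω

31.6 Ω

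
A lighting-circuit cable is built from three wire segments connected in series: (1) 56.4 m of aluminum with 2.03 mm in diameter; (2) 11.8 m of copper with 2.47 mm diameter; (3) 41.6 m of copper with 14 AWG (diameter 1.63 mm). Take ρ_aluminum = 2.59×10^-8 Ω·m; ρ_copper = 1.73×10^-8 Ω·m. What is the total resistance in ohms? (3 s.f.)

0.839 Ω

Seg 1: A = π(d/2)² = π(1.0150e-03 m)² = 3.237e-06 m²
R_1 = (2.59×10^-8)(56.4)/(3.237e-06) = 0.4513 Ω
Seg 2: A = π(d/2)² = π(1.2350e-03 m)² = 4.792e-06 m²
R_2 = (1.73×10^-8)(11.8)/(4.792e-06) = 0.0426 Ω
Seg 3: A = π(1.63/2 mm)² = π(8.1500e-04 m)² = 2.087e-06 m²
R_3 = (1.73×10^-8)(41.6)/(2.087e-06) = 0.3449 Ω
R_total = R_1 + R_2 + R_3 = 0.839 Ω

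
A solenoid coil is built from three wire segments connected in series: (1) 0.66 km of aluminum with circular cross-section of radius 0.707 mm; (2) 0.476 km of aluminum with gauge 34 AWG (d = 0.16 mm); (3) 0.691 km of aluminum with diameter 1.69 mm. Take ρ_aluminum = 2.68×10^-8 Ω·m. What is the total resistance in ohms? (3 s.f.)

Seg 1: A = πr² = π(7.0700e-04 m)² = 1.570e-06 m²
R_1 = (2.68×10^-8)(660)/(1.570e-06) = 11.26 Ω
Seg 2: A = π(0.16/2 mm)² = π(8.0000e-05 m)² = 2.011e-08 m²
R_2 = (2.68×10^-8)(476)/(2.011e-08) = 634.5 Ω
Seg 3: A = π(d/2)² = π(8.4500e-04 m)² = 2.243e-06 m²
R_3 = (2.68×10^-8)(691)/(2.243e-06) = 8.256 Ω
R_total = R_1 + R_2 + R_3 = 654 Ω

654 Ω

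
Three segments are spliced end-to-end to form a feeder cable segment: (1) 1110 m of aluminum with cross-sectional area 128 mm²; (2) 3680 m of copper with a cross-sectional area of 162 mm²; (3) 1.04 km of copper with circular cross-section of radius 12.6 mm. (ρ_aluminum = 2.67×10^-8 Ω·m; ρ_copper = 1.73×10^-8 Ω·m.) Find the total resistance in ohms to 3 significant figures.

Seg 1: A = 128 mm² = 1.280e-04 m²
R_1 = (2.67×10^-8)(1110)/(1.280e-04) = 0.2315 Ω
Seg 2: A = 162 mm² = 1.620e-04 m²
R_2 = (1.73×10^-8)(3680)/(1.620e-04) = 0.393 Ω
Seg 3: A = πr² = π(1.2600e-02 m)² = 4.988e-04 m²
R_3 = (1.73×10^-8)(1040)/(4.988e-04) = 0.03607 Ω
R_total = R_1 + R_2 + R_3 = 0.661 Ω

0.661 Ω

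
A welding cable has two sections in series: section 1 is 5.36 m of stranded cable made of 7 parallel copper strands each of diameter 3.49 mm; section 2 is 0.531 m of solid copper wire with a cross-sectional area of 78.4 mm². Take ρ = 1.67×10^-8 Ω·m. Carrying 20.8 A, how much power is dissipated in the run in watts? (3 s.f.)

Section 1: A_strand = π(1.7450e-03)² = 9.566e-06 m²; R₁ = ρL/(N·A_s) = (1.67×10^-8)(5.36)/(7×9.566e-06) = 0.001337 Ω
Section 2: A = 78.4 mm² = 7.840e-05 m²
R₂ = (1.67×10^-8)(0.531)/(7.840e-05) = 1.131×10^-4 Ω
R = R₁ + R₂ = 0.00145 Ω
P = I²R = (20.8)² × 0.00145 = 0.627 W

0.627 W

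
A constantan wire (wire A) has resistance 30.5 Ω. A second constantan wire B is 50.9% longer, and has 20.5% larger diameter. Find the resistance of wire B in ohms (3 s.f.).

R ∝ L/d², so R_B/R_A = (1 + 50.9/100) × (1 + 20.5/100)⁻²
= 1.509 × 0.6887 = 1.039
R_B = 1.039 × 30.5 = 31.7 Ω

31.7 Ω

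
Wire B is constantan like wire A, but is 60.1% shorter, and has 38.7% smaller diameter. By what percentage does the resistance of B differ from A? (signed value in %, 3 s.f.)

R ∝ L/d², so R_B/R_A = (1 − 60.1/100) × (1 − 38.7/100)⁻²
= 0.399 × 2.661 = 1.062
(R_B − R_A)/R_A = 1.062 − 1 = 6.18%

6.18%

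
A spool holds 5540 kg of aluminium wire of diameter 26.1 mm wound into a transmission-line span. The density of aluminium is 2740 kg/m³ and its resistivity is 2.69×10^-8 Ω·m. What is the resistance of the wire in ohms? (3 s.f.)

A = π(d/2)² = π(1.3050e-02 m)² = 5.3502e-04 m²
L = m/(density·A) = 5540/(2740×5.3502e-04) = 3779 m
R = ρL/A = (2.69×10^-8)(3779)/(5.3502e-04) = 0.190 Ω

0.190 Ω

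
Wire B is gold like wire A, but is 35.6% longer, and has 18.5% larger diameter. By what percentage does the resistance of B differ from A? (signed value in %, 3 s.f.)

R ∝ L/d², so R_B/R_A = (1 + 35.6/100) × (1 + 18.5/100)⁻²
= 1.356 × 0.7121 = 0.9657
(R_B − R_A)/R_A = 0.9657 − 1 = -3.43%

-3.43%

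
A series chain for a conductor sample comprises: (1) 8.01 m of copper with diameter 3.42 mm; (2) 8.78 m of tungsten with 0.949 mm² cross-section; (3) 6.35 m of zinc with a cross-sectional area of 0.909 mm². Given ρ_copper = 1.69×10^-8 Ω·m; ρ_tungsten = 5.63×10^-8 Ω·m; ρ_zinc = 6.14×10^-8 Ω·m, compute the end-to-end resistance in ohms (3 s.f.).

Seg 1: A = π(d/2)² = π(1.7100e-03 m)² = 9.186e-06 m²
R_1 = (1.69×10^-8)(8.01)/(9.186e-06) = 0.01474 Ω
Seg 2: A = 0.949 mm² = 9.490e-07 m²
R_2 = (5.63×10^-8)(8.78)/(9.490e-07) = 0.5209 Ω
Seg 3: A = 0.909 mm² = 9.090e-07 m²
R_3 = (6.14×10^-8)(6.35)/(9.090e-07) = 0.4289 Ω
R_total = R_1 + R_2 + R_3 = 0.965 Ω

0.965 Ω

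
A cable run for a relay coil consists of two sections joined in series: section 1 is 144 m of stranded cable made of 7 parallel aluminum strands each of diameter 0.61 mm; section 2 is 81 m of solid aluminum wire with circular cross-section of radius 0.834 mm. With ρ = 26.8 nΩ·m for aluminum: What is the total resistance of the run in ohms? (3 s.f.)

ρ = 26.8 nΩ·m = 2.68×10^-8 Ω·m
Section 1: A_strand = π(3.0500e-04)² = 2.922e-07 m²; R₁ = ρL/(N·A_s) = (2.68×10^-8)(144)/(7×2.922e-07) = 1.886 Ω
Section 2: A = πr² = π(8.3400e-04 m)² = 2.185e-06 m²
R₂ = (2.68×10^-8)(81)/(2.185e-06) = 0.9934 Ω
R = R₁ + R₂ = 2.88 Ω

2.88 Ω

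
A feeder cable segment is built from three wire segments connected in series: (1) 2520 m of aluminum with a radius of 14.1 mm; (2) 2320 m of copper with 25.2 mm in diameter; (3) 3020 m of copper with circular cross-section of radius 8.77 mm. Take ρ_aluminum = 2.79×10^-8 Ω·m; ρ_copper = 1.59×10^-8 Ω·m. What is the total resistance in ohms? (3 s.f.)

0.385 Ω

Seg 1: A = πr² = π(1.4100e-02 m)² = 6.246e-04 m²
R_1 = (2.79×10^-8)(2520)/(6.246e-04) = 0.1126 Ω
Seg 2: A = π(d/2)² = π(1.2600e-02 m)² = 4.988e-04 m²
R_2 = (1.59×10^-8)(2320)/(4.988e-04) = 0.07396 Ω
Seg 3: A = πr² = π(8.7700e-03 m)² = 2.416e-04 m²
R_3 = (1.59×10^-8)(3020)/(2.416e-04) = 0.1987 Ω
R_total = R_1 + R_2 + R_3 = 0.385 Ω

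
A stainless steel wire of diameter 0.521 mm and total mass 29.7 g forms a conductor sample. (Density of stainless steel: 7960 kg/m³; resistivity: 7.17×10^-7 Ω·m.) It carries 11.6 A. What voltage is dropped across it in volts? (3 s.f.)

683 V

A = π(d/2)² = π(2.6050e-04 m)² = 2.1319e-07 m²
L = m/(density·A) = 0.0297/(7960×2.1319e-07) = 17.5 m
R = ρL/A = (7.17×10^-7)(17.5)/(2.1319e-07) = 58.86 Ω
V = IR = 11.6 × 58.86 = 683 V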